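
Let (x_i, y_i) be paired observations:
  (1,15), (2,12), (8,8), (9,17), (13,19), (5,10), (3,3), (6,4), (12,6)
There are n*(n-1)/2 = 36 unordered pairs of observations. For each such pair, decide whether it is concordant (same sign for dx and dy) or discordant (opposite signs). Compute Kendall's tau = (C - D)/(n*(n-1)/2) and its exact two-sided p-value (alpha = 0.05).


Step 1: Enumerate the 36 unordered pairs (i,j) with i<j and classify each by sign(x_j-x_i) * sign(y_j-y_i).
  (1,2):dx=+1,dy=-3->D; (1,3):dx=+7,dy=-7->D; (1,4):dx=+8,dy=+2->C; (1,5):dx=+12,dy=+4->C
  (1,6):dx=+4,dy=-5->D; (1,7):dx=+2,dy=-12->D; (1,8):dx=+5,dy=-11->D; (1,9):dx=+11,dy=-9->D
  (2,3):dx=+6,dy=-4->D; (2,4):dx=+7,dy=+5->C; (2,5):dx=+11,dy=+7->C; (2,6):dx=+3,dy=-2->D
  (2,7):dx=+1,dy=-9->D; (2,8):dx=+4,dy=-8->D; (2,9):dx=+10,dy=-6->D; (3,4):dx=+1,dy=+9->C
  (3,5):dx=+5,dy=+11->C; (3,6):dx=-3,dy=+2->D; (3,7):dx=-5,dy=-5->C; (3,8):dx=-2,dy=-4->C
  (3,9):dx=+4,dy=-2->D; (4,5):dx=+4,dy=+2->C; (4,6):dx=-4,dy=-7->C; (4,7):dx=-6,dy=-14->C
  (4,8):dx=-3,dy=-13->C; (4,9):dx=+3,dy=-11->D; (5,6):dx=-8,dy=-9->C; (5,7):dx=-10,dy=-16->C
  (5,8):dx=-7,dy=-15->C; (5,9):dx=-1,dy=-13->C; (6,7):dx=-2,dy=-7->C; (6,8):dx=+1,dy=-6->D
  (6,9):dx=+7,dy=-4->D; (7,8):dx=+3,dy=+1->C; (7,9):dx=+9,dy=+3->C; (8,9):dx=+6,dy=+2->C
Step 2: C = 20, D = 16, total pairs = 36.
Step 3: tau = (C - D)/(n(n-1)/2) = (20 - 16)/36 = 0.111111.
Step 4: Exact two-sided p-value (enumerate n! = 362880 permutations of y under H0): p = 0.761414.
Step 5: alpha = 0.05. fail to reject H0.

tau_b = 0.1111 (C=20, D=16), p = 0.761414, fail to reject H0.


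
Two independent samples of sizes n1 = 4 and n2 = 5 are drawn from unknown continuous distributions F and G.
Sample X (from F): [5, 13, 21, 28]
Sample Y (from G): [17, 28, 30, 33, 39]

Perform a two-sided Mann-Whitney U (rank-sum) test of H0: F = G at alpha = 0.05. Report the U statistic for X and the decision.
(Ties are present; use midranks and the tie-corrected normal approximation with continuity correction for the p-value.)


Step 1: Combine and sort all 9 observations; assign midranks.
sorted (value, group): (5,X), (13,X), (17,Y), (21,X), (28,X), (28,Y), (30,Y), (33,Y), (39,Y)
ranks: 5->1, 13->2, 17->3, 21->4, 28->5.5, 28->5.5, 30->7, 33->8, 39->9
Step 2: Rank sum for X: R1 = 1 + 2 + 4 + 5.5 = 12.5.
Step 3: U_X = R1 - n1(n1+1)/2 = 12.5 - 4*5/2 = 12.5 - 10 = 2.5.
       U_Y = n1*n2 - U_X = 20 - 2.5 = 17.5.
Step 4: Ties are present, so use the tie-corrected normal approximation (with continuity correction) for the p-value.
Step 5: p-value = 0.085100; compare to alpha = 0.05. fail to reject H0.

U_X = 2.5, p = 0.085100, fail to reject H0 at alpha = 0.05.


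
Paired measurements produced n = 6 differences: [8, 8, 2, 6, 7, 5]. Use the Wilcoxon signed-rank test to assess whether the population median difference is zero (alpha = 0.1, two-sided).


Step 1: Drop any zero differences (none here) and take |d_i|.
|d| = [8, 8, 2, 6, 7, 5]
Step 2: Midrank |d_i| (ties get averaged ranks).
ranks: |8|->5.5, |8|->5.5, |2|->1, |6|->3, |7|->4, |5|->2
Step 3: Attach original signs; sum ranks with positive sign and with negative sign.
W+ = 5.5 + 5.5 + 1 + 3 + 4 + 2 = 21
W- = 0 = 0
(Check: W+ + W- = 21 should equal n(n+1)/2 = 21.)
Step 4: Test statistic W = min(W+, W-) = 0.
Step 5: Ties in |d|, so use the tie-corrected normal approximation.
        E[W] = n(n+1)/4 = 6*7/4 = 10.5.
        Tie groups: |d|=8 (t=2); sum(t^3 - t) = 6.
        Var[W] = n(n+1)(2n+1)/24 - sum(t^3-t)/48 = 546/24 - 6/48 = 22.625.
        z = (W - E[W]) / sqrt(Var[W]) = (0 - 10.5) / 4.7566 = -2.2075.
        Two-sided p = 2*Phi(z) = 0.027281.
Step 6: alpha = 0.1. reject H0.

W+ = 21, W- = 0, W = min = 0, p = 0.027281, reject H0.


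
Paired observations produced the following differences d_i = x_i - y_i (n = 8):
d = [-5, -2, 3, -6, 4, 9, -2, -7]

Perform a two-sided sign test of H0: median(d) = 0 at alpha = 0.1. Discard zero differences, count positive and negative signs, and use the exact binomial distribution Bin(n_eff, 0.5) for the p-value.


Step 1: Discard zero differences. Original n = 8; n_eff = number of nonzero differences = 8.
Nonzero differences (with sign): -5, -2, +3, -6, +4, +9, -2, -7
Step 2: Count signs: positive = 3, negative = 5.
Step 3: Under H0: P(positive) = 0.5, so the number of positives S ~ Bin(8, 0.5).
Step 4: Two-sided exact p-value = sum of Bin(8,0.5) probabilities at or below the observed probability = 0.726562.
Step 5: alpha = 0.1. fail to reject H0.

n_eff = 8, pos = 3, neg = 5, p = 0.726562, fail to reject H0.


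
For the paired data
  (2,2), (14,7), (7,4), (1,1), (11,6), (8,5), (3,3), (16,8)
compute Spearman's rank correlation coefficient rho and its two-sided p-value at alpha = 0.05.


Step 1: Rank x and y separately (midranks; no ties here).
rank(x): 2->2, 14->7, 7->4, 1->1, 11->6, 8->5, 3->3, 16->8
rank(y): 2->2, 7->7, 4->4, 1->1, 6->6, 5->5, 3->3, 8->8
Step 2: d_i = R_x(i) - R_y(i); compute d_i^2.
  (2-2)^2=0, (7-7)^2=0, (4-4)^2=0, (1-1)^2=0, (6-6)^2=0, (5-5)^2=0, (3-3)^2=0, (8-8)^2=0
sum(d^2) = 0.
Step 3: rho = 1 - 6*0 / (8*(8^2 - 1)) = 1 - 0/504 = 1.000000.
Step 5: Two-sided p-value from the t-distribution with 6 df = 0.000000.
Step 6: alpha = 0.05. reject H0.

rho = 1.0000, p = 0.000000, reject H0 at alpha = 0.05.


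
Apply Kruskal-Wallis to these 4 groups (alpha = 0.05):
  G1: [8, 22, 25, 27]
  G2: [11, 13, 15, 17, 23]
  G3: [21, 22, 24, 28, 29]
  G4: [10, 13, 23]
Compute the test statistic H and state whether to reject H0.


Step 1: Combine all N = 17 observations and assign midranks.
sorted (value, group, rank): (8,G1,1), (10,G4,2), (11,G2,3), (13,G2,4.5), (13,G4,4.5), (15,G2,6), (17,G2,7), (21,G3,8), (22,G1,9.5), (22,G3,9.5), (23,G2,11.5), (23,G4,11.5), (24,G3,13), (25,G1,14), (27,G1,15), (28,G3,16), (29,G3,17)
Step 2: Sum ranks within each group.
R_1 = 39.5 (n_1 = 4)
R_2 = 32 (n_2 = 5)
R_3 = 63.5 (n_3 = 5)
R_4 = 18 (n_4 = 3)
Step 3: H = 12/(N(N+1)) * sum(R_i^2/n_i) - 3(N+1)
     = 12/(17*18) * (39.5^2/4 + 32^2/5 + 63.5^2/5 + 18^2/3) - 3*18
     = 0.039216 * 1509.31 - 54
     = 5.188725.
Step 4: Ties present; correction factor C = 1 - 18/(17^3 - 17) = 0.996324. Corrected H = 5.188725 / 0.996324 = 5.207872.
Step 5: Under H0, H ~ chi^2(3); p-value = 0.157193.
Step 6: alpha = 0.05. fail to reject H0.

H = 5.2079, df = 3, p = 0.157193, fail to reject H0.


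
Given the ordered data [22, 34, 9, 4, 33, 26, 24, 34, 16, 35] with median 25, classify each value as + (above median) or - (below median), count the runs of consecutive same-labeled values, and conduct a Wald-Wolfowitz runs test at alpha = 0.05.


Step 1: Compute median = 25; label A = above, B = below.
Labels in order: BABBAABABA  (n_A = 5, n_B = 5)
Step 2: Count runs R = 8.
Step 3: Under H0 (random ordering), E[R] = 2*n_A*n_B/(n_A+n_B) + 1 = 2*5*5/10 + 1 = 6.0000.
        Var[R] = 2*n_A*n_B*(2*n_A*n_B - n_A - n_B) / ((n_A+n_B)^2 * (n_A+n_B-1)) = 2000/900 = 2.2222.
        SD[R] = 1.4907.
Step 4: Continuity-corrected z = (R - 0.5 - E[R]) / SD[R] = (8 - 0.5 - 6.0000) / 1.4907 = 1.0062.
Step 5: Two-sided p-value via normal approximation = 2*(1 - Phi(|z|)) = 0.314305.
Step 6: alpha = 0.05. fail to reject H0.

R = 8, z = 1.0062, p = 0.314305, fail to reject H0.


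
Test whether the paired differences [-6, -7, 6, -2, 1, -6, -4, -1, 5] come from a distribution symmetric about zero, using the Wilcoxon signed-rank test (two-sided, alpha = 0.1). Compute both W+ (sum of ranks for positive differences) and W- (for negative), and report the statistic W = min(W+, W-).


Step 1: Drop any zero differences (none here) and take |d_i|.
|d| = [6, 7, 6, 2, 1, 6, 4, 1, 5]
Step 2: Midrank |d_i| (ties get averaged ranks).
ranks: |6|->7, |7|->9, |6|->7, |2|->3, |1|->1.5, |6|->7, |4|->4, |1|->1.5, |5|->5
Step 3: Attach original signs; sum ranks with positive sign and with negative sign.
W+ = 7 + 1.5 + 5 = 13.5
W- = 7 + 9 + 3 + 7 + 4 + 1.5 = 31.5
(Check: W+ + W- = 45 should equal n(n+1)/2 = 45.)
Step 4: Test statistic W = min(W+, W-) = 13.5.
Step 5: Ties in |d|, so use the tie-corrected normal approximation.
        E[W] = n(n+1)/4 = 9*10/4 = 22.5.
        Tie groups: |d|=1 (t=2), |d|=6 (t=3); sum(t^3 - t) = 30.
        Var[W] = n(n+1)(2n+1)/24 - sum(t^3-t)/48 = 1710/24 - 30/48 = 70.625.
        z = (W - E[W]) / sqrt(Var[W]) = (13.5 - 22.5) / 8.4039 = -1.0709.
        Two-sided p = 2*Phi(z) = 0.284198.
Step 6: alpha = 0.1. fail to reject H0.

W+ = 13.5, W- = 31.5, W = min = 13.5, p = 0.284198, fail to reject H0.


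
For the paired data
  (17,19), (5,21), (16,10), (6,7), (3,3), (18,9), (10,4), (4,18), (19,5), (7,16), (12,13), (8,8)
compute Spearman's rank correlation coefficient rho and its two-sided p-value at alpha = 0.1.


Step 1: Rank x and y separately (midranks; no ties here).
rank(x): 17->10, 5->3, 16->9, 6->4, 3->1, 18->11, 10->7, 4->2, 19->12, 7->5, 12->8, 8->6
rank(y): 19->11, 21->12, 10->7, 7->4, 3->1, 9->6, 4->2, 18->10, 5->3, 16->9, 13->8, 8->5
Step 2: d_i = R_x(i) - R_y(i); compute d_i^2.
  (10-11)^2=1, (3-12)^2=81, (9-7)^2=4, (4-4)^2=0, (1-1)^2=0, (11-6)^2=25, (7-2)^2=25, (2-10)^2=64, (12-3)^2=81, (5-9)^2=16, (8-8)^2=0, (6-5)^2=1
sum(d^2) = 298.
Step 3: rho = 1 - 6*298 / (12*(12^2 - 1)) = 1 - 1788/1716 = -0.041958.
Step 4: Under H0, t = rho * sqrt((n-2)/(1-rho^2)) = -0.1328 ~ t(10).
Step 5: Two-sided p-value from the t-distribution with 10 df = 0.896986.
Step 6: alpha = 0.1. fail to reject H0.

rho = -0.0420, p = 0.896986, fail to reject H0 at alpha = 0.1.


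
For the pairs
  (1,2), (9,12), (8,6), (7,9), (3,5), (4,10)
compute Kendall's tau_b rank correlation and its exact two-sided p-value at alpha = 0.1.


Step 1: Enumerate the 15 unordered pairs (i,j) with i<j and classify each by sign(x_j-x_i) * sign(y_j-y_i).
  (1,2):dx=+8,dy=+10->C; (1,3):dx=+7,dy=+4->C; (1,4):dx=+6,dy=+7->C; (1,5):dx=+2,dy=+3->C
  (1,6):dx=+3,dy=+8->C; (2,3):dx=-1,dy=-6->C; (2,4):dx=-2,dy=-3->C; (2,5):dx=-6,dy=-7->C
  (2,6):dx=-5,dy=-2->C; (3,4):dx=-1,dy=+3->D; (3,5):dx=-5,dy=-1->C; (3,6):dx=-4,dy=+4->D
  (4,5):dx=-4,dy=-4->C; (4,6):dx=-3,dy=+1->D; (5,6):dx=+1,dy=+5->C
Step 2: C = 12, D = 3, total pairs = 15.
Step 3: tau = (C - D)/(n(n-1)/2) = (12 - 3)/15 = 0.600000.
Step 4: Exact two-sided p-value (enumerate n! = 720 permutations of y under H0): p = 0.136111.
Step 5: alpha = 0.1. fail to reject H0.

tau_b = 0.6000 (C=12, D=3), p = 0.136111, fail to reject H0.


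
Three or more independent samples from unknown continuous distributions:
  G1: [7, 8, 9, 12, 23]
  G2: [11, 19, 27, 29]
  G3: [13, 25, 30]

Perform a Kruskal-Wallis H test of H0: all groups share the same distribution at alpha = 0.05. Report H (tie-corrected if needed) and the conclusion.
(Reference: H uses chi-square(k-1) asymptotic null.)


Step 1: Combine all N = 12 observations and assign midranks.
sorted (value, group, rank): (7,G1,1), (8,G1,2), (9,G1,3), (11,G2,4), (12,G1,5), (13,G3,6), (19,G2,7), (23,G1,8), (25,G3,9), (27,G2,10), (29,G2,11), (30,G3,12)
Step 2: Sum ranks within each group.
R_1 = 19 (n_1 = 5)
R_2 = 32 (n_2 = 4)
R_3 = 27 (n_3 = 3)
Step 3: H = 12/(N(N+1)) * sum(R_i^2/n_i) - 3(N+1)
     = 12/(12*13) * (19^2/5 + 32^2/4 + 27^2/3) - 3*13
     = 0.076923 * 571.2 - 39
     = 4.938462.
Step 4: No ties, so H is used without correction.
Step 5: Under H0, H ~ chi^2(2); p-value = 0.084650.
Step 6: alpha = 0.05. fail to reject H0.

H = 4.9385, df = 2, p = 0.084650, fail to reject H0.


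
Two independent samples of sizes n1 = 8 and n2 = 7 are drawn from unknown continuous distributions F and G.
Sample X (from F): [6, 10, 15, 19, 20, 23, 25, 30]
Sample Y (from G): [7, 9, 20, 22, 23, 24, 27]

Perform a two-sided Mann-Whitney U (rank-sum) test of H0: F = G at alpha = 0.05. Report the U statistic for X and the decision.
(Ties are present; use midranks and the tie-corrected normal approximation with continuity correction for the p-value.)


Step 1: Combine and sort all 15 observations; assign midranks.
sorted (value, group): (6,X), (7,Y), (9,Y), (10,X), (15,X), (19,X), (20,X), (20,Y), (22,Y), (23,X), (23,Y), (24,Y), (25,X), (27,Y), (30,X)
ranks: 6->1, 7->2, 9->3, 10->4, 15->5, 19->6, 20->7.5, 20->7.5, 22->9, 23->10.5, 23->10.5, 24->12, 25->13, 27->14, 30->15
Step 2: Rank sum for X: R1 = 1 + 4 + 5 + 6 + 7.5 + 10.5 + 13 + 15 = 62.
Step 3: U_X = R1 - n1(n1+1)/2 = 62 - 8*9/2 = 62 - 36 = 26.
       U_Y = n1*n2 - U_X = 56 - 26 = 30.
Step 4: Ties are present, so use the tie-corrected normal approximation (with continuity correction) for the p-value.
Step 5: p-value = 0.861942; compare to alpha = 0.05. fail to reject H0.

U_X = 26, p = 0.861942, fail to reject H0 at alpha = 0.05.


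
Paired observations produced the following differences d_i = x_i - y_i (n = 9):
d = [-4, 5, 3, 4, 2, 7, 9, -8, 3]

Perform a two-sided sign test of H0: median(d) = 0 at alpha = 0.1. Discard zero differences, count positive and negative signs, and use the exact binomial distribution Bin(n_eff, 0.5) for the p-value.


Step 1: Discard zero differences. Original n = 9; n_eff = number of nonzero differences = 9.
Nonzero differences (with sign): -4, +5, +3, +4, +2, +7, +9, -8, +3
Step 2: Count signs: positive = 7, negative = 2.
Step 3: Under H0: P(positive) = 0.5, so the number of positives S ~ Bin(9, 0.5).
Step 4: Two-sided exact p-value = sum of Bin(9,0.5) probabilities at or below the observed probability = 0.179688.
Step 5: alpha = 0.1. fail to reject H0.

n_eff = 9, pos = 7, neg = 2, p = 0.179688, fail to reject H0.


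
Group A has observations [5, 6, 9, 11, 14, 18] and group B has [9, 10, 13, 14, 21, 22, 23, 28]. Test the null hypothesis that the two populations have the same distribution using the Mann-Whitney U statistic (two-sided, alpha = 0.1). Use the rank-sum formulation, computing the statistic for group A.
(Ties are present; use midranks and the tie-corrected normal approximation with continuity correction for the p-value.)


Step 1: Combine and sort all 14 observations; assign midranks.
sorted (value, group): (5,X), (6,X), (9,X), (9,Y), (10,Y), (11,X), (13,Y), (14,X), (14,Y), (18,X), (21,Y), (22,Y), (23,Y), (28,Y)
ranks: 5->1, 6->2, 9->3.5, 9->3.5, 10->5, 11->6, 13->7, 14->8.5, 14->8.5, 18->10, 21->11, 22->12, 23->13, 28->14
Step 2: Rank sum for X: R1 = 1 + 2 + 3.5 + 6 + 8.5 + 10 = 31.
Step 3: U_X = R1 - n1(n1+1)/2 = 31 - 6*7/2 = 31 - 21 = 10.
       U_Y = n1*n2 - U_X = 48 - 10 = 38.
Step 4: Ties are present, so use the tie-corrected normal approximation (with continuity correction) for the p-value.
Step 5: p-value = 0.080692; compare to alpha = 0.1. reject H0.

U_X = 10, p = 0.080692, reject H0 at alpha = 0.1.


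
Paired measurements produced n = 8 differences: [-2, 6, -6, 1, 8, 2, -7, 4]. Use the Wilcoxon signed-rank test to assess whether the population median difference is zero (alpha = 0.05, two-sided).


Step 1: Drop any zero differences (none here) and take |d_i|.
|d| = [2, 6, 6, 1, 8, 2, 7, 4]
Step 2: Midrank |d_i| (ties get averaged ranks).
ranks: |2|->2.5, |6|->5.5, |6|->5.5, |1|->1, |8|->8, |2|->2.5, |7|->7, |4|->4
Step 3: Attach original signs; sum ranks with positive sign and with negative sign.
W+ = 5.5 + 1 + 8 + 2.5 + 4 = 21
W- = 2.5 + 5.5 + 7 = 15
(Check: W+ + W- = 36 should equal n(n+1)/2 = 36.)
Step 4: Test statistic W = min(W+, W-) = 15.
Step 5: Ties in |d|, so use the tie-corrected normal approximation.
        E[W] = n(n+1)/4 = 8*9/4 = 18.
        Tie groups: |d|=2 (t=2), |d|=6 (t=2); sum(t^3 - t) = 12.
        Var[W] = n(n+1)(2n+1)/24 - sum(t^3-t)/48 = 1224/24 - 12/48 = 50.75.
        z = (W - E[W]) / sqrt(Var[W]) = (15 - 18) / 7.1239 = -0.4211.
        Two-sided p = 2*Phi(z) = 0.673669.
Step 6: alpha = 0.05. fail to reject H0.

W+ = 21, W- = 15, W = min = 15, p = 0.673669, fail to reject H0.


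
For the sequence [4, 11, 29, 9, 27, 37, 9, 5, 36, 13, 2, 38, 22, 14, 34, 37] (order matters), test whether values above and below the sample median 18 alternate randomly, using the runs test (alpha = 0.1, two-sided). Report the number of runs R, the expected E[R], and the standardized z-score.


Step 1: Compute median = 18; label A = above, B = below.
Labels in order: BBABAABBABBAABAA  (n_A = 8, n_B = 8)
Step 2: Count runs R = 10.
Step 3: Under H0 (random ordering), E[R] = 2*n_A*n_B/(n_A+n_B) + 1 = 2*8*8/16 + 1 = 9.0000.
        Var[R] = 2*n_A*n_B*(2*n_A*n_B - n_A - n_B) / ((n_A+n_B)^2 * (n_A+n_B-1)) = 14336/3840 = 3.7333.
        SD[R] = 1.9322.
Step 4: Continuity-corrected z = (R - 0.5 - E[R]) / SD[R] = (10 - 0.5 - 9.0000) / 1.9322 = 0.2588.
Step 5: Two-sided p-value via normal approximation = 2*(1 - Phi(|z|)) = 0.795809.
Step 6: alpha = 0.1. fail to reject H0.

R = 10, z = 0.2588, p = 0.795809, fail to reject H0.


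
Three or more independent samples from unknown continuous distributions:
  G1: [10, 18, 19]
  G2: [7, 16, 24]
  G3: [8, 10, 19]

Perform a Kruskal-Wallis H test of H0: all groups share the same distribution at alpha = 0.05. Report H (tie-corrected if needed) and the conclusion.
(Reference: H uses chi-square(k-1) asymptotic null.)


Step 1: Combine all N = 9 observations and assign midranks.
sorted (value, group, rank): (7,G2,1), (8,G3,2), (10,G1,3.5), (10,G3,3.5), (16,G2,5), (18,G1,6), (19,G1,7.5), (19,G3,7.5), (24,G2,9)
Step 2: Sum ranks within each group.
R_1 = 17 (n_1 = 3)
R_2 = 15 (n_2 = 3)
R_3 = 13 (n_3 = 3)
Step 3: H = 12/(N(N+1)) * sum(R_i^2/n_i) - 3(N+1)
     = 12/(9*10) * (17^2/3 + 15^2/3 + 13^2/3) - 3*10
     = 0.133333 * 227.667 - 30
     = 0.355556.
Step 4: Ties present; correction factor C = 1 - 12/(9^3 - 9) = 0.983333. Corrected H = 0.355556 / 0.983333 = 0.361582.
Step 5: Under H0, H ~ chi^2(2); p-value = 0.834610.
Step 6: alpha = 0.05. fail to reject H0.

H = 0.3616, df = 2, p = 0.834610, fail to reject H0.


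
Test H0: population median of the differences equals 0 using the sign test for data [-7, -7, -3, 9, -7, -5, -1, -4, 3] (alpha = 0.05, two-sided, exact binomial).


Step 1: Discard zero differences. Original n = 9; n_eff = number of nonzero differences = 9.
Nonzero differences (with sign): -7, -7, -3, +9, -7, -5, -1, -4, +3
Step 2: Count signs: positive = 2, negative = 7.
Step 3: Under H0: P(positive) = 0.5, so the number of positives S ~ Bin(9, 0.5).
Step 4: Two-sided exact p-value = sum of Bin(9,0.5) probabilities at or below the observed probability = 0.179688.
Step 5: alpha = 0.05. fail to reject H0.

n_eff = 9, pos = 2, neg = 7, p = 0.179688, fail to reject H0.


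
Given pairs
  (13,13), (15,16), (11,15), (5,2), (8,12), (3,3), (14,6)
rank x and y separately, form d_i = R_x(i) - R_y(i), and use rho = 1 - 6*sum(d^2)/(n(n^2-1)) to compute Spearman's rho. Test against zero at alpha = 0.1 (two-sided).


Step 1: Rank x and y separately (midranks; no ties here).
rank(x): 13->5, 15->7, 11->4, 5->2, 8->3, 3->1, 14->6
rank(y): 13->5, 16->7, 15->6, 2->1, 12->4, 3->2, 6->3
Step 2: d_i = R_x(i) - R_y(i); compute d_i^2.
  (5-5)^2=0, (7-7)^2=0, (4-6)^2=4, (2-1)^2=1, (3-4)^2=1, (1-2)^2=1, (6-3)^2=9
sum(d^2) = 16.
Step 3: rho = 1 - 6*16 / (7*(7^2 - 1)) = 1 - 96/336 = 0.714286.
Step 4: Under H0, t = rho * sqrt((n-2)/(1-rho^2)) = 2.2822 ~ t(5).
Step 5: Two-sided p-value from the t-distribution with 5 df = 0.071344.
Step 6: alpha = 0.1. reject H0.

rho = 0.7143, p = 0.071344, reject H0 at alpha = 0.1.


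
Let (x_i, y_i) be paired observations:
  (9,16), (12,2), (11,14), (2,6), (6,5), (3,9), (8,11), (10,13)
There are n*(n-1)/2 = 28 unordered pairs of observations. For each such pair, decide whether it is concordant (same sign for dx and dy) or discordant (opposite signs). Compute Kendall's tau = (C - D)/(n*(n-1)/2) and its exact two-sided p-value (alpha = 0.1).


Step 1: Enumerate the 28 unordered pairs (i,j) with i<j and classify each by sign(x_j-x_i) * sign(y_j-y_i).
  (1,2):dx=+3,dy=-14->D; (1,3):dx=+2,dy=-2->D; (1,4):dx=-7,dy=-10->C; (1,5):dx=-3,dy=-11->C
  (1,6):dx=-6,dy=-7->C; (1,7):dx=-1,dy=-5->C; (1,8):dx=+1,dy=-3->D; (2,3):dx=-1,dy=+12->D
  (2,4):dx=-10,dy=+4->D; (2,5):dx=-6,dy=+3->D; (2,6):dx=-9,dy=+7->D; (2,7):dx=-4,dy=+9->D
  (2,8):dx=-2,dy=+11->D; (3,4):dx=-9,dy=-8->C; (3,5):dx=-5,dy=-9->C; (3,6):dx=-8,dy=-5->C
  (3,7):dx=-3,dy=-3->C; (3,8):dx=-1,dy=-1->C; (4,5):dx=+4,dy=-1->D; (4,6):dx=+1,dy=+3->C
  (4,7):dx=+6,dy=+5->C; (4,8):dx=+8,dy=+7->C; (5,6):dx=-3,dy=+4->D; (5,7):dx=+2,dy=+6->C
  (5,8):dx=+4,dy=+8->C; (6,7):dx=+5,dy=+2->C; (6,8):dx=+7,dy=+4->C; (7,8):dx=+2,dy=+2->C
Step 2: C = 17, D = 11, total pairs = 28.
Step 3: tau = (C - D)/(n(n-1)/2) = (17 - 11)/28 = 0.214286.
Step 4: Exact two-sided p-value (enumerate n! = 40320 permutations of y under H0): p = 0.548413.
Step 5: alpha = 0.1. fail to reject H0.

tau_b = 0.2143 (C=17, D=11), p = 0.548413, fail to reject H0.


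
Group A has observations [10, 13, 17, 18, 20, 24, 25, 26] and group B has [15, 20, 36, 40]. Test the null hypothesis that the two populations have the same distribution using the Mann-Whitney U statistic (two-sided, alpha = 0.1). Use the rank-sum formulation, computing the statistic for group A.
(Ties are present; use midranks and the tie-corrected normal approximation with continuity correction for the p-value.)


Step 1: Combine and sort all 12 observations; assign midranks.
sorted (value, group): (10,X), (13,X), (15,Y), (17,X), (18,X), (20,X), (20,Y), (24,X), (25,X), (26,X), (36,Y), (40,Y)
ranks: 10->1, 13->2, 15->3, 17->4, 18->5, 20->6.5, 20->6.5, 24->8, 25->9, 26->10, 36->11, 40->12
Step 2: Rank sum for X: R1 = 1 + 2 + 4 + 5 + 6.5 + 8 + 9 + 10 = 45.5.
Step 3: U_X = R1 - n1(n1+1)/2 = 45.5 - 8*9/2 = 45.5 - 36 = 9.5.
       U_Y = n1*n2 - U_X = 32 - 9.5 = 22.5.
Step 4: Ties are present, so use the tie-corrected normal approximation (with continuity correction) for the p-value.
Step 5: p-value = 0.307332; compare to alpha = 0.1. fail to reject H0.

U_X = 9.5, p = 0.307332, fail to reject H0 at alpha = 0.1.


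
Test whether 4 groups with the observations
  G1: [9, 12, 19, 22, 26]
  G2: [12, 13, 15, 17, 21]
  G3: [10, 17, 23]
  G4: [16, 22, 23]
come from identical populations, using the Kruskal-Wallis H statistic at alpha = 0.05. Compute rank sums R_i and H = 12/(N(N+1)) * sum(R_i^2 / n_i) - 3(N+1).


Step 1: Combine all N = 16 observations and assign midranks.
sorted (value, group, rank): (9,G1,1), (10,G3,2), (12,G1,3.5), (12,G2,3.5), (13,G2,5), (15,G2,6), (16,G4,7), (17,G2,8.5), (17,G3,8.5), (19,G1,10), (21,G2,11), (22,G1,12.5), (22,G4,12.5), (23,G3,14.5), (23,G4,14.5), (26,G1,16)
Step 2: Sum ranks within each group.
R_1 = 43 (n_1 = 5)
R_2 = 34 (n_2 = 5)
R_3 = 25 (n_3 = 3)
R_4 = 34 (n_4 = 3)
Step 3: H = 12/(N(N+1)) * sum(R_i^2/n_i) - 3(N+1)
     = 12/(16*17) * (43^2/5 + 34^2/5 + 25^2/3 + 34^2/3) - 3*17
     = 0.044118 * 1194.67 - 51
     = 1.705882.
Step 4: Ties present; correction factor C = 1 - 24/(16^3 - 16) = 0.994118. Corrected H = 1.705882 / 0.994118 = 1.715976.
Step 5: Under H0, H ~ chi^2(3); p-value = 0.633388.
Step 6: alpha = 0.05. fail to reject H0.

H = 1.7160, df = 3, p = 0.633388, fail to reject H0.


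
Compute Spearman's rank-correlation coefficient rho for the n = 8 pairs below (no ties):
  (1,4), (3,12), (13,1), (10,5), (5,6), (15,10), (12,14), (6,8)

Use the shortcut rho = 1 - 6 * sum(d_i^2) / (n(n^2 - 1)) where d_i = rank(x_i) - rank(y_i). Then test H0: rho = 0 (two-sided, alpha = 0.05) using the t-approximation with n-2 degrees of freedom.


Step 1: Rank x and y separately (midranks; no ties here).
rank(x): 1->1, 3->2, 13->7, 10->5, 5->3, 15->8, 12->6, 6->4
rank(y): 4->2, 12->7, 1->1, 5->3, 6->4, 10->6, 14->8, 8->5
Step 2: d_i = R_x(i) - R_y(i); compute d_i^2.
  (1-2)^2=1, (2-7)^2=25, (7-1)^2=36, (5-3)^2=4, (3-4)^2=1, (8-6)^2=4, (6-8)^2=4, (4-5)^2=1
sum(d^2) = 76.
Step 3: rho = 1 - 6*76 / (8*(8^2 - 1)) = 1 - 456/504 = 0.095238.
Step 4: Under H0, t = rho * sqrt((n-2)/(1-rho^2)) = 0.2343 ~ t(6).
Step 5: Two-sided p-value from the t-distribution with 6 df = 0.822505.
Step 6: alpha = 0.05. fail to reject H0.

rho = 0.0952, p = 0.822505, fail to reject H0 at alpha = 0.05.


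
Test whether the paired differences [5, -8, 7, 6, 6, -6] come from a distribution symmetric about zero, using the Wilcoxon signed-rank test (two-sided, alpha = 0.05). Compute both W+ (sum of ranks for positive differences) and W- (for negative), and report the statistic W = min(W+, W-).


Step 1: Drop any zero differences (none here) and take |d_i|.
|d| = [5, 8, 7, 6, 6, 6]
Step 2: Midrank |d_i| (ties get averaged ranks).
ranks: |5|->1, |8|->6, |7|->5, |6|->3, |6|->3, |6|->3
Step 3: Attach original signs; sum ranks with positive sign and with negative sign.
W+ = 1 + 5 + 3 + 3 = 12
W- = 6 + 3 = 9
(Check: W+ + W- = 21 should equal n(n+1)/2 = 21.)
Step 4: Test statistic W = min(W+, W-) = 9.
Step 5: Ties in |d|, so use the tie-corrected normal approximation.
        E[W] = n(n+1)/4 = 6*7/4 = 10.5.
        Tie groups: |d|=6 (t=3); sum(t^3 - t) = 24.
        Var[W] = n(n+1)(2n+1)/24 - sum(t^3-t)/48 = 546/24 - 24/48 = 22.25.
        z = (W - E[W]) / sqrt(Var[W]) = (9 - 10.5) / 4.7170 = -0.3180.
        Two-sided p = 2*Phi(z) = 0.750485.
Step 6: alpha = 0.05. fail to reject H0.

W+ = 12, W- = 9, W = min = 9, p = 0.750485, fail to reject H0.


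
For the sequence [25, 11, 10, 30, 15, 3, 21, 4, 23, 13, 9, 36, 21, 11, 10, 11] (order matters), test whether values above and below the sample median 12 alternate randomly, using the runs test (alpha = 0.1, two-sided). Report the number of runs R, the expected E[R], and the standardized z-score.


Step 1: Compute median = 12; label A = above, B = below.
Labels in order: ABBAABABAABAABBB  (n_A = 8, n_B = 8)
Step 2: Count runs R = 10.
Step 3: Under H0 (random ordering), E[R] = 2*n_A*n_B/(n_A+n_B) + 1 = 2*8*8/16 + 1 = 9.0000.
        Var[R] = 2*n_A*n_B*(2*n_A*n_B - n_A - n_B) / ((n_A+n_B)^2 * (n_A+n_B-1)) = 14336/3840 = 3.7333.
        SD[R] = 1.9322.
Step 4: Continuity-corrected z = (R - 0.5 - E[R]) / SD[R] = (10 - 0.5 - 9.0000) / 1.9322 = 0.2588.
Step 5: Two-sided p-value via normal approximation = 2*(1 - Phi(|z|)) = 0.795809.
Step 6: alpha = 0.1. fail to reject H0.

R = 10, z = 0.2588, p = 0.795809, fail to reject H0.


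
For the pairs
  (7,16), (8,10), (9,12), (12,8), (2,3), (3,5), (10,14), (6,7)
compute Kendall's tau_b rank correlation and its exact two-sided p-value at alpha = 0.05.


Step 1: Enumerate the 28 unordered pairs (i,j) with i<j and classify each by sign(x_j-x_i) * sign(y_j-y_i).
  (1,2):dx=+1,dy=-6->D; (1,3):dx=+2,dy=-4->D; (1,4):dx=+5,dy=-8->D; (1,5):dx=-5,dy=-13->C
  (1,6):dx=-4,dy=-11->C; (1,7):dx=+3,dy=-2->D; (1,8):dx=-1,dy=-9->C; (2,3):dx=+1,dy=+2->C
  (2,4):dx=+4,dy=-2->D; (2,5):dx=-6,dy=-7->C; (2,6):dx=-5,dy=-5->C; (2,7):dx=+2,dy=+4->C
  (2,8):dx=-2,dy=-3->C; (3,4):dx=+3,dy=-4->D; (3,5):dx=-7,dy=-9->C; (3,6):dx=-6,dy=-7->C
  (3,7):dx=+1,dy=+2->C; (3,8):dx=-3,dy=-5->C; (4,5):dx=-10,dy=-5->C; (4,6):dx=-9,dy=-3->C
  (4,7):dx=-2,dy=+6->D; (4,8):dx=-6,dy=-1->C; (5,6):dx=+1,dy=+2->C; (5,7):dx=+8,dy=+11->C
  (5,8):dx=+4,dy=+4->C; (6,7):dx=+7,dy=+9->C; (6,8):dx=+3,dy=+2->C; (7,8):dx=-4,dy=-7->C
Step 2: C = 21, D = 7, total pairs = 28.
Step 3: tau = (C - D)/(n(n-1)/2) = (21 - 7)/28 = 0.500000.
Step 4: Exact two-sided p-value (enumerate n! = 40320 permutations of y under H0): p = 0.108681.
Step 5: alpha = 0.05. fail to reject H0.

tau_b = 0.5000 (C=21, D=7), p = 0.108681, fail to reject H0.


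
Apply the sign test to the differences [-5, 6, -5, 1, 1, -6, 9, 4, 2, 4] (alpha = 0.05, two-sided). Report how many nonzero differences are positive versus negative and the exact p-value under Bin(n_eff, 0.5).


Step 1: Discard zero differences. Original n = 10; n_eff = number of nonzero differences = 10.
Nonzero differences (with sign): -5, +6, -5, +1, +1, -6, +9, +4, +2, +4
Step 2: Count signs: positive = 7, negative = 3.
Step 3: Under H0: P(positive) = 0.5, so the number of positives S ~ Bin(10, 0.5).
Step 4: Two-sided exact p-value = sum of Bin(10,0.5) probabilities at or below the observed probability = 0.343750.
Step 5: alpha = 0.05. fail to reject H0.

n_eff = 10, pos = 7, neg = 3, p = 0.343750, fail to reject H0.


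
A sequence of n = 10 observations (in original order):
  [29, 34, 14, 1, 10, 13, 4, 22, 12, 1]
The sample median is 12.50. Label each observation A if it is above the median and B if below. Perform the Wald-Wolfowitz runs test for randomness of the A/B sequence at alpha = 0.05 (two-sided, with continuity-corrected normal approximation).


Step 1: Compute median = 12.50; label A = above, B = below.
Labels in order: AAABBABABB  (n_A = 5, n_B = 5)
Step 2: Count runs R = 6.
Step 3: Under H0 (random ordering), E[R] = 2*n_A*n_B/(n_A+n_B) + 1 = 2*5*5/10 + 1 = 6.0000.
        Var[R] = 2*n_A*n_B*(2*n_A*n_B - n_A - n_B) / ((n_A+n_B)^2 * (n_A+n_B-1)) = 2000/900 = 2.2222.
        SD[R] = 1.4907.
Step 4: R = E[R], so z = 0 with no continuity correction.
Step 5: Two-sided p-value via normal approximation = 2*(1 - Phi(|z|)) = 1.000000.
Step 6: alpha = 0.05. fail to reject H0.

R = 6, z = 0.0000, p = 1.000000, fail to reject H0.


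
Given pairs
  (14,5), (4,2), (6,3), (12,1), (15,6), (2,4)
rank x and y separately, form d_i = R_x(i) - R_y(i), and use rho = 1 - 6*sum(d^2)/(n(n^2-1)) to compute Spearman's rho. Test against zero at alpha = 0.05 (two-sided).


Step 1: Rank x and y separately (midranks; no ties here).
rank(x): 14->5, 4->2, 6->3, 12->4, 15->6, 2->1
rank(y): 5->5, 2->2, 3->3, 1->1, 6->6, 4->4
Step 2: d_i = R_x(i) - R_y(i); compute d_i^2.
  (5-5)^2=0, (2-2)^2=0, (3-3)^2=0, (4-1)^2=9, (6-6)^2=0, (1-4)^2=9
sum(d^2) = 18.
Step 3: rho = 1 - 6*18 / (6*(6^2 - 1)) = 1 - 108/210 = 0.485714.
Step 4: Under H0, t = rho * sqrt((n-2)/(1-rho^2)) = 1.1113 ~ t(4).
Step 5: Two-sided p-value from the t-distribution with 4 df = 0.328723.
Step 6: alpha = 0.05. fail to reject H0.

rho = 0.4857, p = 0.328723, fail to reject H0 at alpha = 0.05.


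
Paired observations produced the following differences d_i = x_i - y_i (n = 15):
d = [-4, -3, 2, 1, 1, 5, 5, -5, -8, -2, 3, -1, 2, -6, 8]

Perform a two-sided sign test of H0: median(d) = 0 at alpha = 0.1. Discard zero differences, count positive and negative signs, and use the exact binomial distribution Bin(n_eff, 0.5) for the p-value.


Step 1: Discard zero differences. Original n = 15; n_eff = number of nonzero differences = 15.
Nonzero differences (with sign): -4, -3, +2, +1, +1, +5, +5, -5, -8, -2, +3, -1, +2, -6, +8
Step 2: Count signs: positive = 8, negative = 7.
Step 3: Under H0: P(positive) = 0.5, so the number of positives S ~ Bin(15, 0.5).
Step 4: Two-sided exact p-value = sum of Bin(15,0.5) probabilities at or below the observed probability = 1.000000.
Step 5: alpha = 0.1. fail to reject H0.

n_eff = 15, pos = 8, neg = 7, p = 1.000000, fail to reject H0.


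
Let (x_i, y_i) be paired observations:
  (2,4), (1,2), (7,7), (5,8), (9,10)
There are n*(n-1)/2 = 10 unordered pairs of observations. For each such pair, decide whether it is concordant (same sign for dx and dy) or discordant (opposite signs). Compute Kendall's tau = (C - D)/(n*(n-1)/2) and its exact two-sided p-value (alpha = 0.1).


Step 1: Enumerate the 10 unordered pairs (i,j) with i<j and classify each by sign(x_j-x_i) * sign(y_j-y_i).
  (1,2):dx=-1,dy=-2->C; (1,3):dx=+5,dy=+3->C; (1,4):dx=+3,dy=+4->C; (1,5):dx=+7,dy=+6->C
  (2,3):dx=+6,dy=+5->C; (2,4):dx=+4,dy=+6->C; (2,5):dx=+8,dy=+8->C; (3,4):dx=-2,dy=+1->D
  (3,5):dx=+2,dy=+3->C; (4,5):dx=+4,dy=+2->C
Step 2: C = 9, D = 1, total pairs = 10.
Step 3: tau = (C - D)/(n(n-1)/2) = (9 - 1)/10 = 0.800000.
Step 4: Exact two-sided p-value (enumerate n! = 120 permutations of y under H0): p = 0.083333.
Step 5: alpha = 0.1. reject H0.

tau_b = 0.8000 (C=9, D=1), p = 0.083333, reject H0.


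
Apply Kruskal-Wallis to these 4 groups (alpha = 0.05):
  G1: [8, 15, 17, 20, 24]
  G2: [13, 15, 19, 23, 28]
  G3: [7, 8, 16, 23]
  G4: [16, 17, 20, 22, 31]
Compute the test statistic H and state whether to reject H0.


Step 1: Combine all N = 19 observations and assign midranks.
sorted (value, group, rank): (7,G3,1), (8,G1,2.5), (8,G3,2.5), (13,G2,4), (15,G1,5.5), (15,G2,5.5), (16,G3,7.5), (16,G4,7.5), (17,G1,9.5), (17,G4,9.5), (19,G2,11), (20,G1,12.5), (20,G4,12.5), (22,G4,14), (23,G2,15.5), (23,G3,15.5), (24,G1,17), (28,G2,18), (31,G4,19)
Step 2: Sum ranks within each group.
R_1 = 47 (n_1 = 5)
R_2 = 54 (n_2 = 5)
R_3 = 26.5 (n_3 = 4)
R_4 = 62.5 (n_4 = 5)
Step 3: H = 12/(N(N+1)) * sum(R_i^2/n_i) - 3(N+1)
     = 12/(19*20) * (47^2/5 + 54^2/5 + 26.5^2/4 + 62.5^2/5) - 3*20
     = 0.031579 * 1981.81 - 60
     = 2.583553.
Step 4: Ties present; correction factor C = 1 - 36/(19^3 - 19) = 0.994737. Corrected H = 2.583553 / 0.994737 = 2.597222.
Step 5: Under H0, H ~ chi^2(3); p-value = 0.457977.
Step 6: alpha = 0.05. fail to reject H0.

H = 2.5972, df = 3, p = 0.457977, fail to reject H0.


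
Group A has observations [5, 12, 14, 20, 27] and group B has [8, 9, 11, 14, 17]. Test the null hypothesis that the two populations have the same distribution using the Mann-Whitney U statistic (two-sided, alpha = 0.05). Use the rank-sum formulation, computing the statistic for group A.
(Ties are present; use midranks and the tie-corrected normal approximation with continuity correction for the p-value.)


Step 1: Combine and sort all 10 observations; assign midranks.
sorted (value, group): (5,X), (8,Y), (9,Y), (11,Y), (12,X), (14,X), (14,Y), (17,Y), (20,X), (27,X)
ranks: 5->1, 8->2, 9->3, 11->4, 12->5, 14->6.5, 14->6.5, 17->8, 20->9, 27->10
Step 2: Rank sum for X: R1 = 1 + 5 + 6.5 + 9 + 10 = 31.5.
Step 3: U_X = R1 - n1(n1+1)/2 = 31.5 - 5*6/2 = 31.5 - 15 = 16.5.
       U_Y = n1*n2 - U_X = 25 - 16.5 = 8.5.
Step 4: Ties are present, so use the tie-corrected normal approximation (with continuity correction) for the p-value.
Step 5: p-value = 0.463344; compare to alpha = 0.05. fail to reject H0.

U_X = 16.5, p = 0.463344, fail to reject H0 at alpha = 0.05.


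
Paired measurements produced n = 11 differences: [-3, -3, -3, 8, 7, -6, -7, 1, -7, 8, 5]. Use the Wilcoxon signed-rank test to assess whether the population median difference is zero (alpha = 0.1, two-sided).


Step 1: Drop any zero differences (none here) and take |d_i|.
|d| = [3, 3, 3, 8, 7, 6, 7, 1, 7, 8, 5]
Step 2: Midrank |d_i| (ties get averaged ranks).
ranks: |3|->3, |3|->3, |3|->3, |8|->10.5, |7|->8, |6|->6, |7|->8, |1|->1, |7|->8, |8|->10.5, |5|->5
Step 3: Attach original signs; sum ranks with positive sign and with negative sign.
W+ = 10.5 + 8 + 1 + 10.5 + 5 = 35
W- = 3 + 3 + 3 + 6 + 8 + 8 = 31
(Check: W+ + W- = 66 should equal n(n+1)/2 = 66.)
Step 4: Test statistic W = min(W+, W-) = 31.
Step 5: Ties in |d|, so use the tie-corrected normal approximation.
        E[W] = n(n+1)/4 = 11*12/4 = 33.
        Tie groups: |d|=3 (t=3), |d|=7 (t=3), |d|=8 (t=2); sum(t^3 - t) = 54.
        Var[W] = n(n+1)(2n+1)/24 - sum(t^3-t)/48 = 3036/24 - 54/48 = 125.375.
        z = (W - E[W]) / sqrt(Var[W]) = (31 - 33) / 11.1971 = -0.1786.
        Two-sided p = 2*Phi(z) = 0.858238.
Step 6: alpha = 0.1. fail to reject H0.

W+ = 35, W- = 31, W = min = 31, p = 0.858238, fail to reject H0.


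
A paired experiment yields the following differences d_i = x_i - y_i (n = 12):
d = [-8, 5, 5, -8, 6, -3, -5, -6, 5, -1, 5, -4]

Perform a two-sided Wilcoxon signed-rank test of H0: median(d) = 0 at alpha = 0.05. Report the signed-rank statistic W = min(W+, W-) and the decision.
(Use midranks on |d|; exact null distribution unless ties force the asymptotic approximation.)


Step 1: Drop any zero differences (none here) and take |d_i|.
|d| = [8, 5, 5, 8, 6, 3, 5, 6, 5, 1, 5, 4]
Step 2: Midrank |d_i| (ties get averaged ranks).
ranks: |8|->11.5, |5|->6, |5|->6, |8|->11.5, |6|->9.5, |3|->2, |5|->6, |6|->9.5, |5|->6, |1|->1, |5|->6, |4|->3
Step 3: Attach original signs; sum ranks with positive sign and with negative sign.
W+ = 6 + 6 + 9.5 + 6 + 6 = 33.5
W- = 11.5 + 11.5 + 2 + 6 + 9.5 + 1 + 3 = 44.5
(Check: W+ + W- = 78 should equal n(n+1)/2 = 78.)
Step 4: Test statistic W = min(W+, W-) = 33.5.
Step 5: Ties in |d|, so use the tie-corrected normal approximation.
        E[W] = n(n+1)/4 = 12*13/4 = 39.
        Tie groups: |d|=5 (t=5), |d|=6 (t=2), |d|=8 (t=2); sum(t^3 - t) = 132.
        Var[W] = n(n+1)(2n+1)/24 - sum(t^3-t)/48 = 3900/24 - 132/48 = 159.75.
        z = (W - E[W]) / sqrt(Var[W]) = (33.5 - 39) / 12.6392 = -0.4352.
        Two-sided p = 2*Phi(z) = 0.663451.
Step 6: alpha = 0.05. fail to reject H0.

W+ = 33.5, W- = 44.5, W = min = 33.5, p = 0.663451, fail to reject H0.


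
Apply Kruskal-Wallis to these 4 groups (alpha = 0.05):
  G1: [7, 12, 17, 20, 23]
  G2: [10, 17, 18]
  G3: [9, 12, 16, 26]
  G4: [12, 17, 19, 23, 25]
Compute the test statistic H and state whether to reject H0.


Step 1: Combine all N = 17 observations and assign midranks.
sorted (value, group, rank): (7,G1,1), (9,G3,2), (10,G2,3), (12,G1,5), (12,G3,5), (12,G4,5), (16,G3,7), (17,G1,9), (17,G2,9), (17,G4,9), (18,G2,11), (19,G4,12), (20,G1,13), (23,G1,14.5), (23,G4,14.5), (25,G4,16), (26,G3,17)
Step 2: Sum ranks within each group.
R_1 = 42.5 (n_1 = 5)
R_2 = 23 (n_2 = 3)
R_3 = 31 (n_3 = 4)
R_4 = 56.5 (n_4 = 5)
Step 3: H = 12/(N(N+1)) * sum(R_i^2/n_i) - 3(N+1)
     = 12/(17*18) * (42.5^2/5 + 23^2/3 + 31^2/4 + 56.5^2/5) - 3*18
     = 0.039216 * 1416.28 - 54
     = 1.540523.
Step 4: Ties present; correction factor C = 1 - 54/(17^3 - 17) = 0.988971. Corrected H = 1.540523 / 0.988971 = 1.557703.
Step 5: Under H0, H ~ chi^2(3); p-value = 0.669018.
Step 6: alpha = 0.05. fail to reject H0.

H = 1.5577, df = 3, p = 0.669018, fail to reject H0.


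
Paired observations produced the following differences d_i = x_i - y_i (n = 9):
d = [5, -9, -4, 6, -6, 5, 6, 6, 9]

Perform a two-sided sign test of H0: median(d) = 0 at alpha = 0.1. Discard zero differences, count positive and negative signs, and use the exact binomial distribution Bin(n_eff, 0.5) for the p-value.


Step 1: Discard zero differences. Original n = 9; n_eff = number of nonzero differences = 9.
Nonzero differences (with sign): +5, -9, -4, +6, -6, +5, +6, +6, +9
Step 2: Count signs: positive = 6, negative = 3.
Step 3: Under H0: P(positive) = 0.5, so the number of positives S ~ Bin(9, 0.5).
Step 4: Two-sided exact p-value = sum of Bin(9,0.5) probabilities at or below the observed probability = 0.507812.
Step 5: alpha = 0.1. fail to reject H0.

n_eff = 9, pos = 6, neg = 3, p = 0.507812, fail to reject H0.


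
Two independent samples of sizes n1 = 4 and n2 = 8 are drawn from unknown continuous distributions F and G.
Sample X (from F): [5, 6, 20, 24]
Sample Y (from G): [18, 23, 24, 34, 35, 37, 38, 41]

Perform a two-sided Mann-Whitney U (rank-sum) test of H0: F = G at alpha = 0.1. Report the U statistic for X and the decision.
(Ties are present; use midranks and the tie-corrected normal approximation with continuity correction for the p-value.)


Step 1: Combine and sort all 12 observations; assign midranks.
sorted (value, group): (5,X), (6,X), (18,Y), (20,X), (23,Y), (24,X), (24,Y), (34,Y), (35,Y), (37,Y), (38,Y), (41,Y)
ranks: 5->1, 6->2, 18->3, 20->4, 23->5, 24->6.5, 24->6.5, 34->8, 35->9, 37->10, 38->11, 41->12
Step 2: Rank sum for X: R1 = 1 + 2 + 4 + 6.5 = 13.5.
Step 3: U_X = R1 - n1(n1+1)/2 = 13.5 - 4*5/2 = 13.5 - 10 = 3.5.
       U_Y = n1*n2 - U_X = 32 - 3.5 = 28.5.
Step 4: Ties are present, so use the tie-corrected normal approximation (with continuity correction) for the p-value.
Step 5: p-value = 0.041184; compare to alpha = 0.1. reject H0.

U_X = 3.5, p = 0.041184, reject H0 at alpha = 0.1.


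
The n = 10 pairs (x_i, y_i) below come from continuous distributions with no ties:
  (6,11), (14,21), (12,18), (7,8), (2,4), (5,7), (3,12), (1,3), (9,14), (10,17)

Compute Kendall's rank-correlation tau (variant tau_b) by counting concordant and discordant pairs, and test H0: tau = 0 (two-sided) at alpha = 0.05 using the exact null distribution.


Step 1: Enumerate the 45 unordered pairs (i,j) with i<j and classify each by sign(x_j-x_i) * sign(y_j-y_i).
  (1,2):dx=+8,dy=+10->C; (1,3):dx=+6,dy=+7->C; (1,4):dx=+1,dy=-3->D; (1,5):dx=-4,dy=-7->C
  (1,6):dx=-1,dy=-4->C; (1,7):dx=-3,dy=+1->D; (1,8):dx=-5,dy=-8->C; (1,9):dx=+3,dy=+3->C
  (1,10):dx=+4,dy=+6->C; (2,3):dx=-2,dy=-3->C; (2,4):dx=-7,dy=-13->C; (2,5):dx=-12,dy=-17->C
  (2,6):dx=-9,dy=-14->C; (2,7):dx=-11,dy=-9->C; (2,8):dx=-13,dy=-18->C; (2,9):dx=-5,dy=-7->C
  (2,10):dx=-4,dy=-4->C; (3,4):dx=-5,dy=-10->C; (3,5):dx=-10,dy=-14->C; (3,6):dx=-7,dy=-11->C
  (3,7):dx=-9,dy=-6->C; (3,8):dx=-11,dy=-15->C; (3,9):dx=-3,dy=-4->C; (3,10):dx=-2,dy=-1->C
  (4,5):dx=-5,dy=-4->C; (4,6):dx=-2,dy=-1->C; (4,7):dx=-4,dy=+4->D; (4,8):dx=-6,dy=-5->C
  (4,9):dx=+2,dy=+6->C; (4,10):dx=+3,dy=+9->C; (5,6):dx=+3,dy=+3->C; (5,7):dx=+1,dy=+8->C
  (5,8):dx=-1,dy=-1->C; (5,9):dx=+7,dy=+10->C; (5,10):dx=+8,dy=+13->C; (6,7):dx=-2,dy=+5->D
  (6,8):dx=-4,dy=-4->C; (6,9):dx=+4,dy=+7->C; (6,10):dx=+5,dy=+10->C; (7,8):dx=-2,dy=-9->C
  (7,9):dx=+6,dy=+2->C; (7,10):dx=+7,dy=+5->C; (8,9):dx=+8,dy=+11->C; (8,10):dx=+9,dy=+14->C
  (9,10):dx=+1,dy=+3->C
Step 2: C = 41, D = 4, total pairs = 45.
Step 3: tau = (C - D)/(n(n-1)/2) = (41 - 4)/45 = 0.822222.
Step 4: Exact two-sided p-value (enumerate n! = 3628800 permutations of y under H0): p = 0.000358.
Step 5: alpha = 0.05. reject H0.

tau_b = 0.8222 (C=41, D=4), p = 0.000358, reject H0.
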